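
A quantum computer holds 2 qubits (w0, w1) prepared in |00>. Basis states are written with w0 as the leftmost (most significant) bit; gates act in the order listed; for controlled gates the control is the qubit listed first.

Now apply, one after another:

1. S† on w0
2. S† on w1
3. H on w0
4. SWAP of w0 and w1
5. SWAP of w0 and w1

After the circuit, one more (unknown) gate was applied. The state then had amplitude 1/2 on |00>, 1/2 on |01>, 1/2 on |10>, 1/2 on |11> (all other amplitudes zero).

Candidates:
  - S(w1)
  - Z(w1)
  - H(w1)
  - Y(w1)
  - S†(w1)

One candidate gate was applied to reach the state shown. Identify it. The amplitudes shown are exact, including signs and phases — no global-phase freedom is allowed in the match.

The applied gate was H(w1). Key observation: steps 4-5 multiply out to the identity, so the circuit reduces to the remaining gates.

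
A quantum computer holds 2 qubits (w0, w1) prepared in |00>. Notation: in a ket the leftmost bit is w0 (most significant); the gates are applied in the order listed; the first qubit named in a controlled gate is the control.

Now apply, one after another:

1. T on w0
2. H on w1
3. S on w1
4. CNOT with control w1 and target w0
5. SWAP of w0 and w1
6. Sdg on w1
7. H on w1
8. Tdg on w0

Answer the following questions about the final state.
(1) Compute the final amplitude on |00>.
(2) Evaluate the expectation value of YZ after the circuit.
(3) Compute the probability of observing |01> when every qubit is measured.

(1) The final state's coefficient on |00> equals 1/2.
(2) The observable YZ averages to -sqrt(2)/2.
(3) A full measurement returns |01> with probability 1/4.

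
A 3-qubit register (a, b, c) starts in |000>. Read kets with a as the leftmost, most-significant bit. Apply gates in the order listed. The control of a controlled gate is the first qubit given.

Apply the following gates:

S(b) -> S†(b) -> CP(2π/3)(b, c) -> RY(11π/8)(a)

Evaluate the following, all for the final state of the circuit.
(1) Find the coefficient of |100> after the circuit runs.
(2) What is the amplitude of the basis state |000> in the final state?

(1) The final state's coefficient on |100> equals sin(5*pi/16).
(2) |000> carries amplitude -cos(5*pi/16) in the final state.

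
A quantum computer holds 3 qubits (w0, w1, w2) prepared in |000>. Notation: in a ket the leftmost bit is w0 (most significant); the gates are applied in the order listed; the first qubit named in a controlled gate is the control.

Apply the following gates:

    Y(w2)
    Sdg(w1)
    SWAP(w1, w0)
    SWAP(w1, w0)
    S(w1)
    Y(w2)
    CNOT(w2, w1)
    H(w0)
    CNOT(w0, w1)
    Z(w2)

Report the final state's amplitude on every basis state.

The resulting statevector has amplitude sqrt(2)/2 on |000>, sqrt(2)/2 on |110>, and 0 on every other basis state. Key observation: the block from step 1 through step 6 cancels to the identity and can be dropped.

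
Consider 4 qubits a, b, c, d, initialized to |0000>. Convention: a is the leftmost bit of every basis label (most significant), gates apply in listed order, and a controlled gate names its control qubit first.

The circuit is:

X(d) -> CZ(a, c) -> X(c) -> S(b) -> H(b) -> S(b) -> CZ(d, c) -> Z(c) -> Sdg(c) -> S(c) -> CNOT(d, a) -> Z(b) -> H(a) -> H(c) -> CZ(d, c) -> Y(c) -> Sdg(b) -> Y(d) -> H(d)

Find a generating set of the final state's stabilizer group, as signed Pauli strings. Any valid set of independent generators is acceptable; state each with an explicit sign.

One valid set of independent stabilizer generators is -XIII, -IXII, -IIXI, +IIIX (any independent generating set of the same group is equally correct).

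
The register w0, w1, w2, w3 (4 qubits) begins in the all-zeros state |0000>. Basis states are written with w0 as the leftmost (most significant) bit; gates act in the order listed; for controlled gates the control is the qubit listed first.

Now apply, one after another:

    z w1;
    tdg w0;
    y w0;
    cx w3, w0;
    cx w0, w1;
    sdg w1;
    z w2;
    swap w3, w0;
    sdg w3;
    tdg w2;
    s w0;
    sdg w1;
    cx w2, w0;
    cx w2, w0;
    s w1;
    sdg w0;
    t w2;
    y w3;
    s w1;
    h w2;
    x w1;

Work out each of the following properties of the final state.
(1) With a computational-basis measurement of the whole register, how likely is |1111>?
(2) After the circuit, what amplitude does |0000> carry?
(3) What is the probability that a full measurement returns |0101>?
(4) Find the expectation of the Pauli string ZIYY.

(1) The probability of measuring |1111> is 0.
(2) The amplitude on |0000> is -sqrt(2)*I/2.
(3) Outcome |0101> occurs with probability 0.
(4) The expectation value of ZIYY is 0.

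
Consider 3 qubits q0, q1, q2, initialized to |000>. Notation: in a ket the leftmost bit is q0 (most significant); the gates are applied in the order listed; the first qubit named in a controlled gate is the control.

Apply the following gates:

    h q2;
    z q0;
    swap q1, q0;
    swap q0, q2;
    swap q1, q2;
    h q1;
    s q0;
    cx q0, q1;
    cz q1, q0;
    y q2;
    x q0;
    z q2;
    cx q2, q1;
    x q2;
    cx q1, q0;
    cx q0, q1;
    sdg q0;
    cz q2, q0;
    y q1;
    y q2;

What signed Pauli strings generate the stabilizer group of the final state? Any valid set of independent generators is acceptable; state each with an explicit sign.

The stabilizer group can be generated by -YZI, +ZYI, -IIZ, among other valid generating sets.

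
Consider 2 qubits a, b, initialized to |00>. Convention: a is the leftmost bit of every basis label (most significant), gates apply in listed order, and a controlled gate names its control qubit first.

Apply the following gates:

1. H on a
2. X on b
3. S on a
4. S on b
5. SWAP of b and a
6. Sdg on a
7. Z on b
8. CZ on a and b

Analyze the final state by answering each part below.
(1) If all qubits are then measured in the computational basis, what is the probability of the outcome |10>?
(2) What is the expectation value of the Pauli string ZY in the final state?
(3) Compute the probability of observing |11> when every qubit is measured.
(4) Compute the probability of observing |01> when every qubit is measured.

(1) Outcome |10> occurs with probability 1/2.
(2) The expectation value of ZY is -1.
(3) Outcome |11> occurs with probability 1/2.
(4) A full measurement returns |01> with probability 0.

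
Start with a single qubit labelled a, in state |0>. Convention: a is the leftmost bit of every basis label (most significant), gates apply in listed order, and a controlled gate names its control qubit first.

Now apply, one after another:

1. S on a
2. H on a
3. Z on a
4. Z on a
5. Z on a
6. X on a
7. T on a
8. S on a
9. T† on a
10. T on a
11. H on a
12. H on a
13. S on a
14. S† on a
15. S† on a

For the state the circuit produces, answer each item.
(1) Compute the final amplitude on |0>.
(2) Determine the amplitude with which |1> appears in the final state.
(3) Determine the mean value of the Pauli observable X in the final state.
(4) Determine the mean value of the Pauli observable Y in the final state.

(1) The amplitude on |0> is -sqrt(2)/2.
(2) The amplitude on |1> is sqrt(2)*exp(I*pi/4)/2.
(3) In the final state, X has expectation -sqrt(2)/2.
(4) In the final state, Y has expectation -sqrt(2)/2.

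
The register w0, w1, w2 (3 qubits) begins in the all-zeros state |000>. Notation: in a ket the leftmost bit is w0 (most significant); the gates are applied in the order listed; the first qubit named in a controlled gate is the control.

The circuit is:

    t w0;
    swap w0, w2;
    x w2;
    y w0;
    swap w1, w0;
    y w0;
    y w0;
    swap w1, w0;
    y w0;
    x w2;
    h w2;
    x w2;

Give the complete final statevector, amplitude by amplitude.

The final amplitudes are sqrt(2)/2 on |000>, sqrt(2)/2 on |001>, and 0 on every other basis state. Key observation: the block from step 3 through step 10 cancels to the identity and can be dropped.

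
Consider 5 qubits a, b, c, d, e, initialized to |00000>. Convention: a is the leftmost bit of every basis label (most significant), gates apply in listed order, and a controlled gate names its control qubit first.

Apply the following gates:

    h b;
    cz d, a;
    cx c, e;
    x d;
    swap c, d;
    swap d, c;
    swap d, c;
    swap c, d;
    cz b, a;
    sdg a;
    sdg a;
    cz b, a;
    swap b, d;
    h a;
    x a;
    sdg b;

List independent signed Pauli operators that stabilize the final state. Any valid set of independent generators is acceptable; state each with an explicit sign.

The stabilizer group can be generated by +XIIII, +IIIXI, -IZIII, +IIZII, +IIIIZ, among other valid generating sets.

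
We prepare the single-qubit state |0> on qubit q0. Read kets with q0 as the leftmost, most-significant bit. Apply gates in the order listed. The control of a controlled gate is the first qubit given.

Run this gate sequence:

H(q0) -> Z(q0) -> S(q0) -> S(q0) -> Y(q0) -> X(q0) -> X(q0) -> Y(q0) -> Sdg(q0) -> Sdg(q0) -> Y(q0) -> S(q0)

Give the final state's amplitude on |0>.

The amplitude on |0> is sqrt(2)*I/2.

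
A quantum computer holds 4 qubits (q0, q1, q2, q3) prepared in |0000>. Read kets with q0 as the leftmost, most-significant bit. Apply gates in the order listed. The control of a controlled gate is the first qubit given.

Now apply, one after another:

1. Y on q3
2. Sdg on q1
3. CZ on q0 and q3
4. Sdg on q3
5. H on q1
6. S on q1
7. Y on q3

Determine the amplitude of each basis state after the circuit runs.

The final amplitudes are -sqrt(2)*I/2 on |0000>, sqrt(2)/2 on |0100>, and 0 on every other basis state.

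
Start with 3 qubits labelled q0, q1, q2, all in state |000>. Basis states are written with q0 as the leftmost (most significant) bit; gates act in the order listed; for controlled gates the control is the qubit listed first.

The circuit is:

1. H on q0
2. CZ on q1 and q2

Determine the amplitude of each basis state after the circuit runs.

After the circuit, the state carries amplitude sqrt(2)/2 on |000>, sqrt(2)/2 on |100>, and 0 on every other basis state.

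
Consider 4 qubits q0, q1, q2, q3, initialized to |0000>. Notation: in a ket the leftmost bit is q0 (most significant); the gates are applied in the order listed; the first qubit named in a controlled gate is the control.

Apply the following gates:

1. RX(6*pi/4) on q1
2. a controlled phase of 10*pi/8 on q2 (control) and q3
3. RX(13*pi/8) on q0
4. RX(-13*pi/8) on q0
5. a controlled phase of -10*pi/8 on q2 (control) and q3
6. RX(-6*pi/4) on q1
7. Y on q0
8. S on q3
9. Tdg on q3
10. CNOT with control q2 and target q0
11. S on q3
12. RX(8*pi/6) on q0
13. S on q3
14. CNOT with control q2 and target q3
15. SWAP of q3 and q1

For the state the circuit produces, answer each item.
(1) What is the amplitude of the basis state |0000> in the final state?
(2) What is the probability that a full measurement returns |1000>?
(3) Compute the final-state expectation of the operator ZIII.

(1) The final state's coefficient on |0000> equals sqrt(3)/2. Key observation: steps 1-6 multiply out to the identity, so the circuit reduces to the remaining gates.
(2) The probability of measuring |1000> is 1/4.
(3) The observable ZIII averages to 1/2.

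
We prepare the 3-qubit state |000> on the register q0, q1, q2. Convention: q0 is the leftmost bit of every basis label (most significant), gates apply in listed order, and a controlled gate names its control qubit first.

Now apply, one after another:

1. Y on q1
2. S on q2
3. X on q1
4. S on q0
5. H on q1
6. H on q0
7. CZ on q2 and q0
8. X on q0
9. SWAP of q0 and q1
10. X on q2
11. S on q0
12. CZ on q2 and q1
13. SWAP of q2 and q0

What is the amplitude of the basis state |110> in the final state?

The final state's coefficient on |110> equals -I/2.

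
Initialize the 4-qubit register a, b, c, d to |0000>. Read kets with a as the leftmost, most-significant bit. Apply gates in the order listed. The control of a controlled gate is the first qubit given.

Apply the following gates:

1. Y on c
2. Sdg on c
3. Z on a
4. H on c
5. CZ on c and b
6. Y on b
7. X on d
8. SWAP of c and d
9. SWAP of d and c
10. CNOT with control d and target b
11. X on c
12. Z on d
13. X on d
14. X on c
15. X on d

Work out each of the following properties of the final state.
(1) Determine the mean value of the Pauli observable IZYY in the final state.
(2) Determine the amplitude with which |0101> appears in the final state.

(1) The observable IZYY averages to 0.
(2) The amplitude on |0101> is 0.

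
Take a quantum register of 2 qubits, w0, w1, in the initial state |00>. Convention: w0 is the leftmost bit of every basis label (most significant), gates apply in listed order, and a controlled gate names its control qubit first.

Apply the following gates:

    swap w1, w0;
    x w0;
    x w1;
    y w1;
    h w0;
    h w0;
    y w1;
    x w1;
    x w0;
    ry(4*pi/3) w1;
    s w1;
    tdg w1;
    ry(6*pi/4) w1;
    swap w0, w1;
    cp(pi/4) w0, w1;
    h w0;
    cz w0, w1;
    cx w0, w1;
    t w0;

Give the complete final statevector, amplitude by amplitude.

The final amplitudes are -sqrt(3)*exp(I*pi/4)/2 on |00>, 0 on |01>, 0 on |10>, exp(I*pi/4)/2 on |11>. Key observation: steps 2-9 multiply out to the identity, so the circuit reduces to the remaining gates.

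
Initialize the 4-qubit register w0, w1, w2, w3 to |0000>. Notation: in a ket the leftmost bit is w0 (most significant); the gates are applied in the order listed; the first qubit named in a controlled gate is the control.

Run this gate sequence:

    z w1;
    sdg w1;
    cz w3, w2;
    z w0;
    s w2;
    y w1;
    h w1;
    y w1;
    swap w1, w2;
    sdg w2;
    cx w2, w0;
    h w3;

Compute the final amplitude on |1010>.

The amplitude on |1010> is I/2.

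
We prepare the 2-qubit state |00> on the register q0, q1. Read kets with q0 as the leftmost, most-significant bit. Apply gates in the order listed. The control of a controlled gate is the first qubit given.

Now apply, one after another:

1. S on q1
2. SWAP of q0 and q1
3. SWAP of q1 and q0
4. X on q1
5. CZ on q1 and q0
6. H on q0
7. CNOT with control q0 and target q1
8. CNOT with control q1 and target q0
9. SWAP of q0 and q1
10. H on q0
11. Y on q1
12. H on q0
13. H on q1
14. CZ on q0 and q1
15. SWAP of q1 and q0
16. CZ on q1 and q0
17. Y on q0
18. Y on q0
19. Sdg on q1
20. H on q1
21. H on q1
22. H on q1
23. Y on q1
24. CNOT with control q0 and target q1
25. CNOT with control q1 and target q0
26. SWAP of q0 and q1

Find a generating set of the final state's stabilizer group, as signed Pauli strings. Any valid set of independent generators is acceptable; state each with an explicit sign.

One valid set of independent stabilizer generators is +XI, +IY (any independent generating set of the same group is equally correct).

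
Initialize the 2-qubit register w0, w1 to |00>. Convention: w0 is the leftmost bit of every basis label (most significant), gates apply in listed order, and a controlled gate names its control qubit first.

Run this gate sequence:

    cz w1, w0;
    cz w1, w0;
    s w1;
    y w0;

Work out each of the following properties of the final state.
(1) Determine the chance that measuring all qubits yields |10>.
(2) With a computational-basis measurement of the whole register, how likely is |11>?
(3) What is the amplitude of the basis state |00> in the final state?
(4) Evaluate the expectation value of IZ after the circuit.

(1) A full measurement returns |10> with probability 1. Key observation: steps 1-2 multiply out to the identity, so the circuit reduces to the remaining gates.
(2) The probability of measuring |11> is 0.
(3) The amplitude on |00> is 0.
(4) The expectation value of IZ is 1.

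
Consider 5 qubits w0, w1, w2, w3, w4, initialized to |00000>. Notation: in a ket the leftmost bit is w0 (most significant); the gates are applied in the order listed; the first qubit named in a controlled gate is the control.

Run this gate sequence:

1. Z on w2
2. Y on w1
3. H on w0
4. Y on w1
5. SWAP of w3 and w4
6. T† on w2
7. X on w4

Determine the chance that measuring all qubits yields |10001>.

The probability of measuring |10001> is 1/2.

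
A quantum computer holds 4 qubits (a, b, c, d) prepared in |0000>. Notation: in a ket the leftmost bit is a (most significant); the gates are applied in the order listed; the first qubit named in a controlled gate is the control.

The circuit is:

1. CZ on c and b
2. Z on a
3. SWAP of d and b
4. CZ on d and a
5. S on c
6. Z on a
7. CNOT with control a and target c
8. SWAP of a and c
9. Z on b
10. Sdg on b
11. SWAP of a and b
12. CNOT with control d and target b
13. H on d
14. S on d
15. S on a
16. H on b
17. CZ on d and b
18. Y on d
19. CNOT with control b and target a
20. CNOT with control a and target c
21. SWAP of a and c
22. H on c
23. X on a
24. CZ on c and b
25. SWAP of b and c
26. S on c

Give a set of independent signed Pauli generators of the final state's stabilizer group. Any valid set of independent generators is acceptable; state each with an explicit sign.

The stabilizer group can be generated by -XIYZ, +IXII, +IIZY, -ZIZI, among other valid generating sets.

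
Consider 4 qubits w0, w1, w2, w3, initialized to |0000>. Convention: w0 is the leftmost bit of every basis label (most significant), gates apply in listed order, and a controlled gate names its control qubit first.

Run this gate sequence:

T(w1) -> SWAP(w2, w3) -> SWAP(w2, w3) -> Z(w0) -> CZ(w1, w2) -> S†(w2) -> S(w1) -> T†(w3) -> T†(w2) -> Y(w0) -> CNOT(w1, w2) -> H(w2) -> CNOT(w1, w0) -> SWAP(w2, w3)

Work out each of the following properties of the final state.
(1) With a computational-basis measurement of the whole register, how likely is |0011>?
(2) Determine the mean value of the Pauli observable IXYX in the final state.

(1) A full measurement returns |0011> with probability 0.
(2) The observable IXYX averages to 0.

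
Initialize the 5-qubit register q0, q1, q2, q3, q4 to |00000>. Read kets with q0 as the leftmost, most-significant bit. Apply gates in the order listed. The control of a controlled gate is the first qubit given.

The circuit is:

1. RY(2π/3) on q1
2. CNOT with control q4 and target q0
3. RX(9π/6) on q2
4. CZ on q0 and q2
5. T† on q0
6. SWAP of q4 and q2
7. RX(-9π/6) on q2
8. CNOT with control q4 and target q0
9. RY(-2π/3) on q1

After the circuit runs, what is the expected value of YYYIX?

In the final state, YYYIX has expectation 0.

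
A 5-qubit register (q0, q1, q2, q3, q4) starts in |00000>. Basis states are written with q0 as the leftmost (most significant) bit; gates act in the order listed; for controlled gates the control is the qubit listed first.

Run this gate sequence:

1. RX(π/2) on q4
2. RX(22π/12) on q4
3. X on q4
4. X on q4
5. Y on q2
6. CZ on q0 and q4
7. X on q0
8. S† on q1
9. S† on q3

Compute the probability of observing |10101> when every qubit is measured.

The probability of measuring |10101> is 1/4. Key observation: the block from step 3 through step 4 cancels to the identity and can be dropped.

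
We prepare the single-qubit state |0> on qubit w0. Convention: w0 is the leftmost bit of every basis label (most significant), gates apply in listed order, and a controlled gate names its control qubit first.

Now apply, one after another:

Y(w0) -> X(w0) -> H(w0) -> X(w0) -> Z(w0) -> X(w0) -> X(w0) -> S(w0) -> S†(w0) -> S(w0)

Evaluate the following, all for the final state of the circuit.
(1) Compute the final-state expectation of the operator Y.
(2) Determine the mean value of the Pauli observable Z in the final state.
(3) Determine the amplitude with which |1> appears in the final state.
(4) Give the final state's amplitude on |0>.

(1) In the final state, Y has expectation -1. Key observation: steps 6-7 multiply out to the identity, so the circuit reduces to the remaining gates.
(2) In the final state, Z has expectation 0.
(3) The final state's coefficient on |1> equals sqrt(2)/2.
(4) |0> carries amplitude sqrt(2)*I/2 in the final state.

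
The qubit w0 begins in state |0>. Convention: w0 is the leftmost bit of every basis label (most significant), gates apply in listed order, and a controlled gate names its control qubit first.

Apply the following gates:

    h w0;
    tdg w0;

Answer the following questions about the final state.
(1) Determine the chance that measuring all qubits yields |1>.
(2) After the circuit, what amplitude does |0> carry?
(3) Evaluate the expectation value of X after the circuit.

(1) The probability of measuring |1> is 1/2.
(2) |0> carries amplitude sqrt(2)/2 in the final state.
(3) The observable X averages to sqrt(2)/2.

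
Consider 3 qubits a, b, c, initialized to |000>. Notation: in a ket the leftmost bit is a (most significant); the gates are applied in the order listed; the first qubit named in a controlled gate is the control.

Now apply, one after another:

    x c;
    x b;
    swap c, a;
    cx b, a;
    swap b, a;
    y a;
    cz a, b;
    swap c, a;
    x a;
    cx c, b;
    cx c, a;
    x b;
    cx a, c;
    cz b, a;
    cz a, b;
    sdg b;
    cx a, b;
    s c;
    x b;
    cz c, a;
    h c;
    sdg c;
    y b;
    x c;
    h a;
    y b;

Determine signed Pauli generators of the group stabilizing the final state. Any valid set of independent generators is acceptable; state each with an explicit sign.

One valid set of independent stabilizer generators is -XII, -IIY, -IZI (any independent generating set of the same group is equally correct).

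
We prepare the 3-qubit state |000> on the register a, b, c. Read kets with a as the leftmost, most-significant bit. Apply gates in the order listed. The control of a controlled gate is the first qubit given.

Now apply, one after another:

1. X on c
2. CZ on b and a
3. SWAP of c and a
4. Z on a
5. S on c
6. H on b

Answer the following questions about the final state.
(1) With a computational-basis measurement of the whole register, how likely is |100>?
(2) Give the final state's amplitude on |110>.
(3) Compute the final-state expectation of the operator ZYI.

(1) A full measurement returns |100> with probability 1/2.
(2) The final state's coefficient on |110> equals -sqrt(2)/2.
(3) The observable ZYI averages to 0.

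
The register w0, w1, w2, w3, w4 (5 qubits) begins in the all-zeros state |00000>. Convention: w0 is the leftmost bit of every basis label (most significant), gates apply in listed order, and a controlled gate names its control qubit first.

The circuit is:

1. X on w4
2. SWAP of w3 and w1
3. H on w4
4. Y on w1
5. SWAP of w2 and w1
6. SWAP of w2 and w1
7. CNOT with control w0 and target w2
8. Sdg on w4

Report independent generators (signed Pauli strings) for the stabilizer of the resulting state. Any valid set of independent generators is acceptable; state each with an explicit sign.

One valid set of independent stabilizer generators is +IIIIY, +ZIIII, -IZIII, +IIZII, +IIIZI (any independent generating set of the same group is equally correct).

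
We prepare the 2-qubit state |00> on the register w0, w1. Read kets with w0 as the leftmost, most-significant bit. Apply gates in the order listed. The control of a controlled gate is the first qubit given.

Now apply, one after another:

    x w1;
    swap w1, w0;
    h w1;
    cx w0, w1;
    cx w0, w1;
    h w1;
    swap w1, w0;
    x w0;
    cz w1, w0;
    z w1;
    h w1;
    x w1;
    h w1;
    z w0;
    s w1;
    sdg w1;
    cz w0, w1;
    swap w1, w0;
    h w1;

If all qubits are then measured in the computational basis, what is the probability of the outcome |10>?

The probability of measuring |10> is 1/2. Key observation: the block from step 2 through step 7 cancels to the identity and can be dropped.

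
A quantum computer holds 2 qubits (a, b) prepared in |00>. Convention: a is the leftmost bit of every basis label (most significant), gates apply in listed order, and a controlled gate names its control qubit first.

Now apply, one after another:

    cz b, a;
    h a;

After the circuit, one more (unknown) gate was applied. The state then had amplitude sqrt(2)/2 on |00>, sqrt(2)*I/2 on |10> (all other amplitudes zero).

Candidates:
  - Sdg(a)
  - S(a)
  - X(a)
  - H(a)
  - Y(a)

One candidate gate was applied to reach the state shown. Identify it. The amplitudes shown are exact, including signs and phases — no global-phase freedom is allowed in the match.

The applied gate was S(a).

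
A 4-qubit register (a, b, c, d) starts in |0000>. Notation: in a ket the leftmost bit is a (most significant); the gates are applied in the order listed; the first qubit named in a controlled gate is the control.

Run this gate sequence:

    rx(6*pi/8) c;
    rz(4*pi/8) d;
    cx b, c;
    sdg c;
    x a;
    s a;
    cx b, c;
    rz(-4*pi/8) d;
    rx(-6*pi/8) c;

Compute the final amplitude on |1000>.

The amplitude on |1000> is (1 - I)*(sqrt(2) + 2*I)/4.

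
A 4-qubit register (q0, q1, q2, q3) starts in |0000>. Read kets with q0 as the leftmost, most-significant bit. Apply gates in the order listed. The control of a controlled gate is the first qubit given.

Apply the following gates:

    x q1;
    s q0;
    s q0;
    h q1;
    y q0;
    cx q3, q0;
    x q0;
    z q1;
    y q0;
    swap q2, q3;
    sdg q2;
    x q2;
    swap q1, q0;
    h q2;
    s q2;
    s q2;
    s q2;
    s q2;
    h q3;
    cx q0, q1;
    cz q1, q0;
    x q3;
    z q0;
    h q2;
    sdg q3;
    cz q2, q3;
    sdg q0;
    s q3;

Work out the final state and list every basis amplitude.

The final amplitudes are -1/2 on |0110>, 1/2 on |0111>, -I/2 on |1010>, I/2 on |1011>, and 0 on every other basis state. Key observation: the block from step 15 through step 18 cancels to the identity and can be dropped.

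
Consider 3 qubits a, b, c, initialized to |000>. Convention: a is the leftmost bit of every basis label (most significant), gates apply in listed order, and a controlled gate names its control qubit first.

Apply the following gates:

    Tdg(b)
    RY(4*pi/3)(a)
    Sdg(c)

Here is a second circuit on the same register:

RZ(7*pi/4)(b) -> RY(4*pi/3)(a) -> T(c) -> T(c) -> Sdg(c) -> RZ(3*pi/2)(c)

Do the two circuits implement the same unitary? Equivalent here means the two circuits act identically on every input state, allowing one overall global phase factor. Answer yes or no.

Yes: on every input state the two circuits agree up to one overall phase factor.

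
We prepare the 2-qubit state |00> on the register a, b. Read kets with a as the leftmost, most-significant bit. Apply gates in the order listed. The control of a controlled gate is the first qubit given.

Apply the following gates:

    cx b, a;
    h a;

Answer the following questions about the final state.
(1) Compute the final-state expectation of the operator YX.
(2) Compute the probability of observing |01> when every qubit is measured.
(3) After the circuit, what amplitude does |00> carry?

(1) The observable YX averages to 0.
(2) A full measurement returns |01> with probability 0.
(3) |00> carries amplitude sqrt(2)/2 in the final state.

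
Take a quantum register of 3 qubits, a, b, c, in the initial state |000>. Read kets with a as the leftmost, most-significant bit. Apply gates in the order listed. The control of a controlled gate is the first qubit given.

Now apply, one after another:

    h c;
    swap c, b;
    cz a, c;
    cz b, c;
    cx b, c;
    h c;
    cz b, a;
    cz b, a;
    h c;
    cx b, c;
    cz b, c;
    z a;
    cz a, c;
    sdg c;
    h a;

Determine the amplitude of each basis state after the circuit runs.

The final amplitudes are 1/2 on |000>, 0 on |001>, 1/2 on |010>, 0 on |011>, 1/2 on |100>, 0 on |101>, 1/2 on |110>, 0 on |111>.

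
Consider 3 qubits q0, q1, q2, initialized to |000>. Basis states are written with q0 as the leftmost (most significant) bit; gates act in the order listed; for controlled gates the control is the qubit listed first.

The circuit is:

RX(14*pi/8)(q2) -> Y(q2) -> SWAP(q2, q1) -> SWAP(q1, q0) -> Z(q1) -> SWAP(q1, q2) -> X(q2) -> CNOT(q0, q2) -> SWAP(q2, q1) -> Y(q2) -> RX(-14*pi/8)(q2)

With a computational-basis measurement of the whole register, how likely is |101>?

Outcome |101> occurs with probability sqrt(2)/4 + 3/8.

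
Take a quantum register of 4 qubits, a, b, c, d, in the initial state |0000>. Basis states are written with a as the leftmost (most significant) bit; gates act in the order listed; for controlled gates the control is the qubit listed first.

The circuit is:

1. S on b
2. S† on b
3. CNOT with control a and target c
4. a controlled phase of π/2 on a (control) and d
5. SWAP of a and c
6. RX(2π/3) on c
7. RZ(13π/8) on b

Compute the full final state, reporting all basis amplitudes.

After the circuit, the state carries amplitude -exp(3*I*pi/16)/2 on |0000>, sqrt(3)*exp(11*I*pi/16)/2 on |0010>, and 0 on every other basis state. Key observation: the block from step 1 through step 2 cancels to the identity and can be dropped.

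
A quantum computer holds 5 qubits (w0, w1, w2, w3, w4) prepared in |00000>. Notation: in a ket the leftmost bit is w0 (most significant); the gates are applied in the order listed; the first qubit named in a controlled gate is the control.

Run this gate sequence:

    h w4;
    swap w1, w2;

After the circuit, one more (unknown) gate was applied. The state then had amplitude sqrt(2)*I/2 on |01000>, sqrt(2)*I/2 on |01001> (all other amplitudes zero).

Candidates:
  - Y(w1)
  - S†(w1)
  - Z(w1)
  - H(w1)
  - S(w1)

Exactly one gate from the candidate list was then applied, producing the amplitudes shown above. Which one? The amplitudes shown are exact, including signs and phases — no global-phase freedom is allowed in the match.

The applied gate was Y(w1).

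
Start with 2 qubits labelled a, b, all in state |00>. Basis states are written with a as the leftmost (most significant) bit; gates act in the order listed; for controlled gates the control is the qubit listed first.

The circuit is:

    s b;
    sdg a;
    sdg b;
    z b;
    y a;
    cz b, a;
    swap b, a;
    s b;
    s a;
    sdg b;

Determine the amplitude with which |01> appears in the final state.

The final state's coefficient on |01> equals I.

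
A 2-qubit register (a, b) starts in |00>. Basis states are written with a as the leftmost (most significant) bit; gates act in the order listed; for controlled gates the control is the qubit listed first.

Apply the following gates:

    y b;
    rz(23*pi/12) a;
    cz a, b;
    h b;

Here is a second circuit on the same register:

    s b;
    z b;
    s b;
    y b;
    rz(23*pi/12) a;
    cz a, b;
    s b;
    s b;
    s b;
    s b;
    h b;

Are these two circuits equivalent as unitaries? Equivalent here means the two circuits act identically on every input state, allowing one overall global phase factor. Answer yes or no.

Yes — the two circuits implement the same unitary up to a global phase.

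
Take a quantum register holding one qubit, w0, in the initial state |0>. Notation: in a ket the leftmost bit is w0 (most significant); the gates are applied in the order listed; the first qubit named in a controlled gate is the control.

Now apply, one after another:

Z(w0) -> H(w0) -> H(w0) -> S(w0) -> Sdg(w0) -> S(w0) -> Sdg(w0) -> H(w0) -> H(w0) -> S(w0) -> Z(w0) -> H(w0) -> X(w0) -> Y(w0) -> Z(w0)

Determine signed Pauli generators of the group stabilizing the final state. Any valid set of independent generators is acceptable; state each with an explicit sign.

The final state is stabilized by the group generated by +X; other independent generating sets are equally valid. Key observation: the block from step 2 through step 9 cancels to the identity and can be dropped.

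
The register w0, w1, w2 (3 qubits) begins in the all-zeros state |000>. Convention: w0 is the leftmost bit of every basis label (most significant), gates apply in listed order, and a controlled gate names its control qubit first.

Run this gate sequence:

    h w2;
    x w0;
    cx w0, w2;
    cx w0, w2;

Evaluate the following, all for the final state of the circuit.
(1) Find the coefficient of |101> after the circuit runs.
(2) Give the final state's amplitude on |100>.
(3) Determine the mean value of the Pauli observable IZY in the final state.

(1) The amplitude on |101> is sqrt(2)/2.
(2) |100> carries amplitude sqrt(2)/2 in the final state.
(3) The expectation value of IZY is 0.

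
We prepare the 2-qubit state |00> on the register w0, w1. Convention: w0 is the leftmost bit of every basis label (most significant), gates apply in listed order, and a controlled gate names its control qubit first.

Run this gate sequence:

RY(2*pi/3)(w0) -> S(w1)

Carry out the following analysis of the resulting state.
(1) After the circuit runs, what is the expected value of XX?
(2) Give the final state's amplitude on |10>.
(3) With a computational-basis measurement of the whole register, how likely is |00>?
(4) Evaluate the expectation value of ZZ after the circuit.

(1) In the final state, XX has expectation 0.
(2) The final state's coefficient on |10> equals sqrt(3)/2.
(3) A full measurement returns |00> with probability 1/4.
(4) In the final state, ZZ has expectation -1/2.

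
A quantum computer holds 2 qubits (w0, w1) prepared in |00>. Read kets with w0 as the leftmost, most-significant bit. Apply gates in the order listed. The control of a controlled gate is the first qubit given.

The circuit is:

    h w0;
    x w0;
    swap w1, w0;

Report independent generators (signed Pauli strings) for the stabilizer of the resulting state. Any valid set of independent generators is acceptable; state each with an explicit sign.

The stabilizer group can be generated by +IX, +ZI, among other valid generating sets.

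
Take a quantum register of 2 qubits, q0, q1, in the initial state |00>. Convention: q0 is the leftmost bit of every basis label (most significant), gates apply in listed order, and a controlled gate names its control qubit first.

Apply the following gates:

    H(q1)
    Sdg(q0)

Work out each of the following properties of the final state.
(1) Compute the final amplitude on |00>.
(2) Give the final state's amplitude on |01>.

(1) |00> carries amplitude sqrt(2)/2 in the final state.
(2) The amplitude on |01> is sqrt(2)/2.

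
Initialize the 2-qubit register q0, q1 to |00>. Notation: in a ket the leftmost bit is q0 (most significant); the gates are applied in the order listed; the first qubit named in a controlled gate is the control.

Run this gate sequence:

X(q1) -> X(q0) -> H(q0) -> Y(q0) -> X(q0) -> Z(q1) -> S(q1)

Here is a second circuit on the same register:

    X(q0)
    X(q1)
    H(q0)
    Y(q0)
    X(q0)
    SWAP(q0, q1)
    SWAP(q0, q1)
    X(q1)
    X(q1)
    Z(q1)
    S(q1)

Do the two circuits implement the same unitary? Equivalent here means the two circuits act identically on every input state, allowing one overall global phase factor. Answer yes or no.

Yes: on every input state the two circuits agree up to one overall phase factor.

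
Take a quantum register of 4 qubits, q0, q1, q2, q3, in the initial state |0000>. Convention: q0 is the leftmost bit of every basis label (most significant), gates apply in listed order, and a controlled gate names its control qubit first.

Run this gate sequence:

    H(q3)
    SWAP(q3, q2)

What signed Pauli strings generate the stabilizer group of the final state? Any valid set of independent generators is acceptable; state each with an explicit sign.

The final state is stabilized by the group generated by +IIXI, +ZIII, +IZII, +IIIZ; other independent generating sets are equally valid.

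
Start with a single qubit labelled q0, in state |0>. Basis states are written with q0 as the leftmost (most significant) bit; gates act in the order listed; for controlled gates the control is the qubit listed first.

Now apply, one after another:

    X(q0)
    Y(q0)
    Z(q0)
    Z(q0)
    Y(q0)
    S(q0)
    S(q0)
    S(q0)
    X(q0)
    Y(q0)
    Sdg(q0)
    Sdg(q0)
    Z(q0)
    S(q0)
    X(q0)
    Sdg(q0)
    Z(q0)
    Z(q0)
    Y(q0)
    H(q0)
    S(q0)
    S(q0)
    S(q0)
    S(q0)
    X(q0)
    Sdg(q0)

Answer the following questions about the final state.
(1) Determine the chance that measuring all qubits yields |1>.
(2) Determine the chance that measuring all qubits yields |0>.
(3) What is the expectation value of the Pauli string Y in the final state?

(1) The probability of measuring |1> is 1/2. Key observation: gates 21-24 undo each other exactly, leaving only the rest of the circuit to track.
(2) The probability of measuring |0> is 1/2.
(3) The observable Y averages to 1.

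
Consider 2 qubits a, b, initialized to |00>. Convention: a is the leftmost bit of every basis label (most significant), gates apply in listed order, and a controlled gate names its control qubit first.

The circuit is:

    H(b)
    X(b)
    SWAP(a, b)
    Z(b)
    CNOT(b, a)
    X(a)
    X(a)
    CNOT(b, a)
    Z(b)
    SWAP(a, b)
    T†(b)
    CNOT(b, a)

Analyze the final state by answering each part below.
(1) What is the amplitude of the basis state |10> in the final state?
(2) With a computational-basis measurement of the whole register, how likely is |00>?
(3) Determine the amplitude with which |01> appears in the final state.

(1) The final state's coefficient on |10> equals 0.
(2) The probability of measuring |00> is 1/2.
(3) |01> carries amplitude 0 in the final state.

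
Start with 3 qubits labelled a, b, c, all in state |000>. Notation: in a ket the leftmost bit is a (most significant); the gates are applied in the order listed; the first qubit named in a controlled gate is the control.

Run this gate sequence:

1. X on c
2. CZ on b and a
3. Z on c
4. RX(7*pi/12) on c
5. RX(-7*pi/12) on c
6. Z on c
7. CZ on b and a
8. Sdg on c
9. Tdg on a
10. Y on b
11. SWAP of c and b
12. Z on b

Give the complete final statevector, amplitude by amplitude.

The resulting statevector has amplitude -1 on |011>, and 0 on every other basis state. Key observation: gates 2-7 undo each other exactly, leaving only the rest of the circuit to track.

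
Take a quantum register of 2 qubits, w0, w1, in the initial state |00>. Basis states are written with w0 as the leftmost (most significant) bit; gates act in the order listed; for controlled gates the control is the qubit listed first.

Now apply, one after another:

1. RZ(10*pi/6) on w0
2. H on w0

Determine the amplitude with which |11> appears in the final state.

The final state's coefficient on |11> equals 0.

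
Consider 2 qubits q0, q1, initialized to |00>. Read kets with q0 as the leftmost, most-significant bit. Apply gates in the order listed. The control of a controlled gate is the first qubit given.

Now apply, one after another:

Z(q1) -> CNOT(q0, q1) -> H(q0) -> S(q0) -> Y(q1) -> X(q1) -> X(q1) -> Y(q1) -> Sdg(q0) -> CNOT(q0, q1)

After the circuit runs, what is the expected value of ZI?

The expectation value of ZI is 0.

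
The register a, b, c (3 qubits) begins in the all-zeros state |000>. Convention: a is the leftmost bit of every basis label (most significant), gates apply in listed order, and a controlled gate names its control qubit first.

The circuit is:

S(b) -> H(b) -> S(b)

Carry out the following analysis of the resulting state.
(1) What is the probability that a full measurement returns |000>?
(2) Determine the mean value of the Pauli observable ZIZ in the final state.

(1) Outcome |000> occurs with probability 1/2.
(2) The expectation value of ZIZ is 1.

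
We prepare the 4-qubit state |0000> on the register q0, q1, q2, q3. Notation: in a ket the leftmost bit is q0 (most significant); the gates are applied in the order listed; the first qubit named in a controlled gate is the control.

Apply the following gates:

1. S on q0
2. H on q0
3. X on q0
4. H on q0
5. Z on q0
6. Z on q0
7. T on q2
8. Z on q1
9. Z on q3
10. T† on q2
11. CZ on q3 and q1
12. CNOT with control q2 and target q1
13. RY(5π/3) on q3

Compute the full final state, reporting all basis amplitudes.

The final amplitudes are -sqrt(3)/2 on |0000>, 1/2 on |0001>, and 0 on every other basis state. Key observation: steps 2-5 multiply out to the identity, so the circuit reduces to the remaining gates.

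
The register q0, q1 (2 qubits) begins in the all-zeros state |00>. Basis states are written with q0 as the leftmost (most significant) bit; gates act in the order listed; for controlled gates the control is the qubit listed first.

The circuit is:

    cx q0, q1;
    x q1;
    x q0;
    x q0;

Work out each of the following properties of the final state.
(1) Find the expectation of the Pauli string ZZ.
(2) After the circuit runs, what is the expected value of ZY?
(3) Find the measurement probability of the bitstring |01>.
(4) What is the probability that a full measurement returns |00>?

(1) In the final state, ZZ has expectation -1.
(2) The expectation value of ZY is 0.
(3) The probability of measuring |01> is 1.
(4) Outcome |00> occurs with probability 0.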